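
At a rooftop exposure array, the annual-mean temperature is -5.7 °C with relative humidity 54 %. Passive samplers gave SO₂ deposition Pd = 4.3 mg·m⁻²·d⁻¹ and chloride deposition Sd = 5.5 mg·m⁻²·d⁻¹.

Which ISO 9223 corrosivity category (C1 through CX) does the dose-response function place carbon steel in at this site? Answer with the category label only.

C2

carbon steel: T≤10 °C ⇒ hinge +0.150·(-5.7−10) = -2.3550
  Pd branch = 1.77·Pd^0.52·e^(0.02·RH+f) = 1.056 μm/a
  Cl⁻ term: 0.102·5.5^0.62·exp(0.033·54+0.04·-5.7) = 1.388
  sum: 1.056 + 1.388 → r_corr = 2.444 μm/a
2.44 μm/a falls in (1.3, 25] for carbon steel → category C2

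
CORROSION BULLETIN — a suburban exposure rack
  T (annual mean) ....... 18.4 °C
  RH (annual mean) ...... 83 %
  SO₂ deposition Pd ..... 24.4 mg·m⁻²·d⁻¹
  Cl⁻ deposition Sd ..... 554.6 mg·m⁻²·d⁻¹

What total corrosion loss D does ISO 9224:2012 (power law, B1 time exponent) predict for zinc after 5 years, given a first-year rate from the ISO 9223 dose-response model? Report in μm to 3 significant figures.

zinc: T>10 °C ⇒ hinge -0.071·(18.4−10) = -0.5964
  Pd branch = 0.0129·Pd^0.44·e^(0.046·RH+f) = 1.319 μm/a
  Cl⁻ term: 0.0175·554.6^0.57·exp(0.008·83+0.085·18.4) = 5.953
  r_corr = 1.319 + 5.953 = 7.271 μm/a
Long-term exponent b (ISO 9224 Table 2, B1) = 0.813
  D(5) = 7.271 × 5^0.813 = 7.271 × 3.701 = 26.91 μm

D(5) = 26.9 μm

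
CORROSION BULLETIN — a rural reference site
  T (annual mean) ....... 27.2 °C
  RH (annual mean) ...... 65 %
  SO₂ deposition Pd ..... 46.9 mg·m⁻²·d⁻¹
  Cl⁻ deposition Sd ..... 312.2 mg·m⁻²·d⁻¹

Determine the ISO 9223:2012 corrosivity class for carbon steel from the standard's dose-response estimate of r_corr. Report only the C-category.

C5

carbon steel: temperature factor f = -0.054·(17.2) = -0.9288
  SO₂ term: 1.77·46.9^0.52·exp(0.02·65-0.9288) = 18.98
  Sd branch = 0.102·Sd^0.62·e^(0.033·RH+0.04·T) = 91.04 μm/a
  r_corr = 18.98 + 91.04 = 110 μm/a
Category bounds: 80…200 μm/a bracket r_corr ⇒ C5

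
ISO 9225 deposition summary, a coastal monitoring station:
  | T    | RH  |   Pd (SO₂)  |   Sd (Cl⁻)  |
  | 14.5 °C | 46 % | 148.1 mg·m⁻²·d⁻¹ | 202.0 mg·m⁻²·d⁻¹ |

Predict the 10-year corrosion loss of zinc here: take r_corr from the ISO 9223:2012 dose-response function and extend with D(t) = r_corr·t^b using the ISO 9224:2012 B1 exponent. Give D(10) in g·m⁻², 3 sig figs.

zinc: T>10 °C ⇒ hinge -0.071·(14.5−10) = -0.3195
  sulphur-dioxide contribution → 0.7012 μm/a
  chloride contribution → 1.787 μm/a
  total first-year rate 2.488 μm/a
ISO 9224: D(t) = r_corr · t^b with b = 0.813 (zinc, B1)
  D(10) = 2.488 × 10^0.813 = 2.488 × 6.501 = 16.18 μm
  Mass loss = 16.18 μm × 7.14 g/cm³ = 115.5 g·m⁻²

D(10) = 116 g·m⁻²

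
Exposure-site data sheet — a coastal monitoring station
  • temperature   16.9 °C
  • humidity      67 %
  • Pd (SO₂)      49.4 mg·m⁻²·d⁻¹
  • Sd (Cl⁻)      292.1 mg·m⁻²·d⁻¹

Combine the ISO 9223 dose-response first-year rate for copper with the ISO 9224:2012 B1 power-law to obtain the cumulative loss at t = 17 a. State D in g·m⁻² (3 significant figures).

copper: f(T) = -0.080·(T−10) [T>10 °C] = -0.5520
  sulphur-dioxide contribution → 0.4382 μm/a
  chloride contribution → 1.212 μm/a
  total first-year rate 1.65 μm/a
ISO 9224: D(t) = r_corr · t^b with b = 0.667 (copper, B1)
  D(17) = 1.65 × 17^0.667 = 1.65 × 6.618 = 10.92 μm
  Mass loss = 10.92 μm × 8.96 g/cm³ = 97.86 g·m⁻²

D(17) = 97.9 g·m⁻²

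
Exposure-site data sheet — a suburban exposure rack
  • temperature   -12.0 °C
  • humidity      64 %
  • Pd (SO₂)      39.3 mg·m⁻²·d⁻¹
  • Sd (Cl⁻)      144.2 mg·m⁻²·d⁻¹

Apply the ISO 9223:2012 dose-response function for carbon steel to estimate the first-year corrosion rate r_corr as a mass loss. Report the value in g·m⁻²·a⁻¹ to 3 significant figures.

carbon steel: temperature factor f = +0.150·(-22.0) = -3.3000
  sulphur-dioxide contribution → 1.584 μm/a
  chloride contribution → 11.37 μm/a
  ⇒ r_corr(carbon steel) = 12.96 μm/a
Convert to mass loss: 12.96 μm/a × 7.85 g/cm³ = 101.7 g·m⁻²·a⁻¹

r_corr = 102 g·m⁻²·a⁻¹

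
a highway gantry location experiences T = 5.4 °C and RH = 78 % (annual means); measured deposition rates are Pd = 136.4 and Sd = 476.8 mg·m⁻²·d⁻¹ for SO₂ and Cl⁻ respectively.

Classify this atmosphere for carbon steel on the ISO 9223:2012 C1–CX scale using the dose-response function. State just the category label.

carbon steel: T≤10 °C ⇒ hinge +0.150·(5.4−10) = -0.6900
  SO₂ term: 1.77·136.4^0.52·exp(0.02·78-0.6900) = 54.44
  Cl⁻ term: 0.102·476.8^0.62·exp(0.033·78+0.04·5.4) = 76.01
  sum: 54.44 + 76.01 → r_corr = 130.4 μm/a
ISO 9223 Table 2 (carbon steel): 80 < 130 ≤ 200 μm/a ⇒ C5

C5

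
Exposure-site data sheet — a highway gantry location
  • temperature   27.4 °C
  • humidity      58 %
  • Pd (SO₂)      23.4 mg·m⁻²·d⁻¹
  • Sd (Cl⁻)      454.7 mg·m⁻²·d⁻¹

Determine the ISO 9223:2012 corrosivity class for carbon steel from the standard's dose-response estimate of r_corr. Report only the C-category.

C5

carbon steel: T>10 °C ⇒ hinge -0.054·(27.4−10) = -0.9396
  sulphur-dioxide contribution → 11.37 μm/a
  chloride contribution → 91.96 μm/a
  total first-year rate 103.3 μm/a
ISO 9223 Table 2 (carbon steel): 80 < 103 ≤ 200 μm/a ⇒ C5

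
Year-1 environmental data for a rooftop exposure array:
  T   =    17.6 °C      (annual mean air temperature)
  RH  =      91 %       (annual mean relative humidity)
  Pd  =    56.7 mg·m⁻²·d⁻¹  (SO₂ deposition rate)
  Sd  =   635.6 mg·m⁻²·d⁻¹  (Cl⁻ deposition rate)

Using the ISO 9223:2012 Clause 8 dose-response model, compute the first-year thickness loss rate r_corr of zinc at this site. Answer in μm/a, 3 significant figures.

r_corr = 9.33 μm/a

zinc: T>10 °C ⇒ hinge -0.071·(17.6−10) = -0.5396
  sulphur-dioxide contribution → 2.923 μm/a
  chloride contribution → 6.408 μm/a
  ⇒ r_corr(zinc) = 9.331 μm/a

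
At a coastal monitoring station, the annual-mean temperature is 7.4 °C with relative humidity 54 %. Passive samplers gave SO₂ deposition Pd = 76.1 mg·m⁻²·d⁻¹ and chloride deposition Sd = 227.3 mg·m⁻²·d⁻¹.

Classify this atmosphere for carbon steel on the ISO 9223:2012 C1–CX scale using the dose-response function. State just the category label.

C4

carbon steel: T≤10 °C ⇒ hinge +0.150·(7.4−10) = -0.3900
  Pd branch = 1.77·Pd^0.52·e^(0.02·RH+f) = 33.57 μm/a
  Cl⁻ term: 0.102·227.3^0.62·exp(0.033·54+0.04·7.4) = 23.56
  sum: 33.57 + 23.56 → r_corr = 57.13 μm/a
57.1 μm/a falls in (50, 80] for carbon steel → category C4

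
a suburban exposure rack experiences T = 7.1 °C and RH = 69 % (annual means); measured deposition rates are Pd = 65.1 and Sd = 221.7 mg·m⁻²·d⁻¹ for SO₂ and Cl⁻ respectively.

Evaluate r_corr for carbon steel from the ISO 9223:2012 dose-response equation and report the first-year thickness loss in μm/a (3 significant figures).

r_corr = 77.5 μm/a

carbon steel: f(T) = +0.150·(T−10) [T≤10 °C] = -0.4350
  SO₂ term: 1.77·65.1^0.52·exp(0.02·69-0.4350) = 39.94
  Cl⁻ term: 0.102·221.7^0.62·exp(0.033·69+0.04·7.1) = 37.6
  sum: 39.94 + 37.6 → r_corr = 77.54 μm/a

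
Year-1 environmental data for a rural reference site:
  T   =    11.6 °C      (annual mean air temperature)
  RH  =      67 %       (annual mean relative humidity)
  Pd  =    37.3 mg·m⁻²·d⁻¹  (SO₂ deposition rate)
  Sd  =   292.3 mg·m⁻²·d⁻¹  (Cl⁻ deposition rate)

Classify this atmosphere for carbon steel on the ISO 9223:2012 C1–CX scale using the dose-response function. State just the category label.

C5

carbon steel: f(T) = -0.054·(T−10) [T>10 °C] = -0.0864
  sulphur-dioxide contribution → 40.71 μm/a
  chloride contribution → 50.02 μm/a
  total first-year rate 90.73 μm/a
Category bounds: 80…200 μm/a bracket r_corr ⇒ C5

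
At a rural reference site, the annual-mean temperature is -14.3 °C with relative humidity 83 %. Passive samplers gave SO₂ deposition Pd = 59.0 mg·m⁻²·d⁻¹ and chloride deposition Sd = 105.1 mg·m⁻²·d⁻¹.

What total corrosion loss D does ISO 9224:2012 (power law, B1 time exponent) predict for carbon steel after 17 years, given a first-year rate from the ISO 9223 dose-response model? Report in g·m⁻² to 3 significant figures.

carbon steel: T≤10 °C ⇒ hinge +0.150·(-14.3−10) = -3.6450
  sulphur-dioxide contribution → 2.026 μm/a
  chloride contribution → 15.96 μm/a
  ⇒ r_corr(carbon steel) = 17.99 μm/a
Power-law: D(17) = r_corr · 17^0.523
  D(17) = 17.99 × 17^0.523 = 17.99 × 4.401 = 79.17 μm
  Mass loss = 79.17 μm × 7.85 g/cm³ = 621.5 g·m⁻²

D(17) = 621 g·m⁻²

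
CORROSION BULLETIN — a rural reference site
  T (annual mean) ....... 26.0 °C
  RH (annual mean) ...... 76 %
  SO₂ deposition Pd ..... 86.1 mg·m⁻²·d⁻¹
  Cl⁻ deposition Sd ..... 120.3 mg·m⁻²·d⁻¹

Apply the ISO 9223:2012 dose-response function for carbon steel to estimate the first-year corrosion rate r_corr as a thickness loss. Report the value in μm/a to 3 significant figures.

r_corr = 104 μm/a

carbon steel: temperature factor f = -0.054·(16.0) = -0.8640
  SO₂ term: 1.77·86.1^0.52·exp(0.02·76-0.8640) = 34.6
  Sd branch = 0.102·Sd^0.62·e^(0.033·RH+0.04·T) = 69.06 μm/a
  sum: 34.6 + 69.06 → r_corr = 103.7 μm/a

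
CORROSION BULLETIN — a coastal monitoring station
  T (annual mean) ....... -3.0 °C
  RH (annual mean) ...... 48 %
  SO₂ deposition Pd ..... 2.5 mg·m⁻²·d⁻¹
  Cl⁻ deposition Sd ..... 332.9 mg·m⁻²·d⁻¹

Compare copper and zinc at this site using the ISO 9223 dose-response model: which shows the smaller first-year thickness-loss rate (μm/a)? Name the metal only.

copper: f(T) = +0.126·(T−10) [T≤10 °C] = -1.6380
  Pd branch = 0.0053·Pd^0.26·e^(0.059·RH+f) = 0.0222 μm/a
  Cl⁻ term: 0.01025·332.9^0.27·exp(0.036·48+0.049·-3.0) = 0.239
  sum: 0.0222 + 0.239 → r_corr = 0.2612 μm/a
zinc: f(T) = +0.038·(T−10) [T≤10 °C] = -0.4940
  SO₂ term: 0.0129·2.5^0.44·exp(0.046·48-0.4940) = 0.1072
  Sd branch = 0.0175·Sd^0.57·e^(0.008·RH+0.085·T) = 0.5455 μm/a
  sum: 0.1072 + 0.5455 → r_corr = 0.6527 μm/a
Ordering by μm/a: zinc (0.653) > copper (0.261)

copper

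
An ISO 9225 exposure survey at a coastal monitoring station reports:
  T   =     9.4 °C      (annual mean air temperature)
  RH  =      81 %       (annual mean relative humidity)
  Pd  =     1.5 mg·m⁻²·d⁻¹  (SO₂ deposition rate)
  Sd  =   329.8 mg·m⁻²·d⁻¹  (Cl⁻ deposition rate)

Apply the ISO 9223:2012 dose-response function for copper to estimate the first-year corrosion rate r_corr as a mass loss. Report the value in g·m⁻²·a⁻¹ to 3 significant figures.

r_corr = 18.7 g·m⁻²·a⁻¹

copper: T≤10 °C ⇒ hinge +0.126·(9.4−10) = -0.0756
  SO₂ term: 0.0053·1.5^0.26·exp(0.059·81-0.0756) = 0.6497
  Cl⁻ term: 0.01025·329.8^0.27·exp(0.036·81+0.049·9.4) = 1.436
  sum: 0.6497 + 1.436 → r_corr = 2.085 μm/a
Convert to mass loss: 2.085 μm/a × 8.96 g/cm³ = 18.69 g·m⁻²·a⁻¹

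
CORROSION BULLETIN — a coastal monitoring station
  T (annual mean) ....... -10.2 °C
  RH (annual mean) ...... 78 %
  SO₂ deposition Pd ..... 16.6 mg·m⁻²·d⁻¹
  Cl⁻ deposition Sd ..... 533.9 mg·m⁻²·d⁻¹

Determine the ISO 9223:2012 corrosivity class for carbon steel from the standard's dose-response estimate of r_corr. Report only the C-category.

C3

carbon steel: f(T) = +0.150·(T−10) [T≤10 °C] = -3.0300
  sulphur-dioxide contribution → 1.754 μm/a
  chloride contribution → 43.68 μm/a
  ⇒ r_corr(carbon steel) = 45.44 μm/a
ISO 9223 Table 2 (carbon steel): 25 < 45.4 ≤ 50 μm/a ⇒ C3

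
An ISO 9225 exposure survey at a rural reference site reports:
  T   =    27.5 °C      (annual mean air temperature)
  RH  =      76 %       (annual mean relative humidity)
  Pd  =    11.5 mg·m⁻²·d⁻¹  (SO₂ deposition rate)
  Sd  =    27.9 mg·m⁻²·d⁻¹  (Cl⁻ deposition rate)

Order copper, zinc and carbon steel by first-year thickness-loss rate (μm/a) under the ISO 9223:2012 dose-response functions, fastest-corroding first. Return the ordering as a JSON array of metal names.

copper: T>10 °C ⇒ hinge -0.080·(27.5−10) = -1.4000
  Pd branch = 0.0053·Pd^0.26·e^(0.059·RH+f) = 0.2185 μm/a
  Sd branch = 0.01025·Sd^0.27·e^(0.036·RH+0.049·T) = 1.494 μm/a
  r_corr = 0.2185 + 1.494 = 1.713 μm/a
zinc: temperature factor f = -0.071·(17.5) = -1.2425
  Pd branch = 0.0129·Pd^0.44·e^(0.046·RH+f) = 0.3597 μm/a
  Cl⁻ term: 0.0175·27.9^0.57·exp(0.008·76+0.085·27.5) = 2.219
  sum: 0.3597 + 2.219 → r_corr = 2.579 μm/a
carbon steel: T>10 °C ⇒ hinge -0.054·(27.5−10) = -0.9450
  Pd branch = 1.77·Pd^0.52·e^(0.02·RH+f) = 11.2 μm/a
  Sd branch = 0.102·Sd^0.62·e^(0.033·RH+0.04·T) = 29.64 μm/a
  r_corr = 11.2 + 29.64 = 40.84 μm/a
Ordering by μm/a: carbon steel (40.8) > zinc (2.58) > copper (1.71)

["carbon steel", "zinc", "copper"]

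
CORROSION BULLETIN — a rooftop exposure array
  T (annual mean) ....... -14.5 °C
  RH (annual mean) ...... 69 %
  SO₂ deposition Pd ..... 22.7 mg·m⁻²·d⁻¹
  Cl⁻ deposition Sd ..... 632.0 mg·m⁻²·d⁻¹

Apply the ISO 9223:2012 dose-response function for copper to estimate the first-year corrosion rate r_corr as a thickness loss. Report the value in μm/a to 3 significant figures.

r_corr = 0.376 μm/a

copper: f(T) = +0.126·(T−10) [T≤10 °C] = -3.0870
  sulphur-dioxide contribution → 0.03193 μm/a
  chloride contribution → 0.3445 μm/a
  total first-year rate 0.3764 μm/a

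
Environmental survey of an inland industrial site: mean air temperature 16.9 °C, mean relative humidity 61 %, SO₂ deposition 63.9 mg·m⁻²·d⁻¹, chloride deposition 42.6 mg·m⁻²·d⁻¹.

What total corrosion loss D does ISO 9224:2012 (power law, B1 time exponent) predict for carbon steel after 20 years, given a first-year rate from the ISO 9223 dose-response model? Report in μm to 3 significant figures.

D(20) = 246 μm

carbon steel: f(T) = -0.054·(T−10) [T>10 °C] = -0.3726
  SO₂ term: 1.77·63.9^0.52·exp(0.02·61-0.3726) = 35.88
  Sd branch = 0.102·Sd^0.62·e^(0.033·RH+0.04·T) = 15.37 μm/a
  sum: 35.88 + 15.37 → r_corr = 51.25 μm/a
Power-law: D(20) = r_corr · 20^0.523
  D(20) = 51.25 × 20^0.523 = 51.25 × 4.791 = 245.5 μm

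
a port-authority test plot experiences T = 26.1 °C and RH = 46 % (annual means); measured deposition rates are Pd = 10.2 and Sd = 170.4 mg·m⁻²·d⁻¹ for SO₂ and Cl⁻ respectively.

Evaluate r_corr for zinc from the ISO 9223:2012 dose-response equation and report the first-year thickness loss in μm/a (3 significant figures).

zinc: T>10 °C ⇒ hinge -0.071·(26.1−10) = -1.1431
  SO₂ term: 0.0129·10.2^0.44·exp(0.046·46-1.1431) = 0.09482
  Cl⁻ term: 0.0175·170.4^0.57·exp(0.008·46+0.085·26.1) = 4.348
  sum: 0.09482 + 4.348 → r_corr = 4.443 μm/a

r_corr = 4.44 μm/a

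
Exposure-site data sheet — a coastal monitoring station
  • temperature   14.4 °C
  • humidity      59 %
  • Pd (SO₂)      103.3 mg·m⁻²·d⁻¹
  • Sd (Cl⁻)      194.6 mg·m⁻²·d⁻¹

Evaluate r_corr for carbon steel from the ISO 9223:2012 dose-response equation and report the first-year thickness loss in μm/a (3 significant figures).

carbon steel: temperature factor f = -0.054·(4.4) = -0.2376
  Pd branch = 1.77·Pd^0.52·e^(0.02·RH+f) = 50.65 μm/a
  Sd branch = 0.102·Sd^0.62·e^(0.033·RH+0.04·T) = 33.39 μm/a
  r_corr = 50.65 + 33.39 = 84.04 μm/a

r_corr = 84.0 μm/a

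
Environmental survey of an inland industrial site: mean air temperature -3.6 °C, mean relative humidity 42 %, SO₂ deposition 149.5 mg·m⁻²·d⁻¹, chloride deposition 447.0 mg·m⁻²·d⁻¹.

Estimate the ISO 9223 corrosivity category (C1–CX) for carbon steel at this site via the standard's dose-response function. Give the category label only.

carbon steel: T≤10 °C ⇒ hinge +0.150·(-3.6−10) = -2.0400
  SO₂ term: 1.77·149.5^0.52·exp(0.02·42-2.0400) = 7.205
  Cl⁻ term: 0.102·447.0^0.62·exp(0.033·42+0.04·-3.6) = 15.53
  r_corr = 7.205 + 15.53 = 22.74 μm/a
22.7 μm/a falls in (1.3, 25] for carbon steel → category C2

C2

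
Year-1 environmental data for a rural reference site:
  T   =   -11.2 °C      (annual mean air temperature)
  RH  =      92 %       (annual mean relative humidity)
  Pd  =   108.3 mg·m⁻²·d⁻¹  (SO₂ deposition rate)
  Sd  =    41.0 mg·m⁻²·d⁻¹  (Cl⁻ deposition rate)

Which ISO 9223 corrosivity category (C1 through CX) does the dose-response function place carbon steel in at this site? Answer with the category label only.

carbon steel: f(T) = +0.150·(T−10) [T≤10 °C] = -3.1800
  SO₂ term: 1.77·108.3^0.52·exp(0.02·92-3.1800) = 5.297
  Cl⁻ term: 0.102·41.0^0.62·exp(0.033·92+0.04·-11.2) = 13.57
  sum: 5.297 + 13.57 → r_corr = 18.86 μm/a
Category bounds: 1.3…25 μm/a bracket r_corr ⇒ C2

C2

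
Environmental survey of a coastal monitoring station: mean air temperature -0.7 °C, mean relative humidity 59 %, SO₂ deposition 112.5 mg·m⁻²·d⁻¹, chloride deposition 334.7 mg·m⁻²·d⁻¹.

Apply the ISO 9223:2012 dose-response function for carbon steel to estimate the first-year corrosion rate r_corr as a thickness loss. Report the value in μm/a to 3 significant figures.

r_corr = 39.0 μm/a

carbon steel: temperature factor f = +0.150·(-10.7) = -1.6050
  SO₂ term: 1.77·112.5^0.52·exp(0.02·59-1.6050) = 13.49
  Cl⁻ term: 0.102·334.7^0.62·exp(0.033·59+0.04·-0.7) = 25.54
  sum: 13.49 + 25.54 → r_corr = 39.03 μm/a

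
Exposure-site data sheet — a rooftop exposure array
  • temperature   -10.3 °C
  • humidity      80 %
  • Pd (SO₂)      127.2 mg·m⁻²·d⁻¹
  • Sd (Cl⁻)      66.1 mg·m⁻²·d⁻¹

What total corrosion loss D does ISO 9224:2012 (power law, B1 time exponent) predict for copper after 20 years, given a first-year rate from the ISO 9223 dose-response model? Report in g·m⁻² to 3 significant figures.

copper: temperature factor f = +0.126·(-20.3) = -2.5578
  Pd branch = 0.0053·Pd^0.26·e^(0.059·RH+f) = 0.1624 μm/a
  Sd branch = 0.01025·Sd^0.27·e^(0.036·RH+0.049·T) = 0.3418 μm/a
  sum: 0.1624 + 0.3418 → r_corr = 0.5041 μm/a
ISO 9224: D(t) = r_corr · t^b with b = 0.667 (copper, B1)
  D(20) = 0.5041 × 20^0.667 = 0.5041 × 7.375 = 3.718 μm
  Mass loss = 3.718 μm × 8.96 g/cm³ = 33.32 g·m⁻²

D(20) = 33.3 g·m⁻²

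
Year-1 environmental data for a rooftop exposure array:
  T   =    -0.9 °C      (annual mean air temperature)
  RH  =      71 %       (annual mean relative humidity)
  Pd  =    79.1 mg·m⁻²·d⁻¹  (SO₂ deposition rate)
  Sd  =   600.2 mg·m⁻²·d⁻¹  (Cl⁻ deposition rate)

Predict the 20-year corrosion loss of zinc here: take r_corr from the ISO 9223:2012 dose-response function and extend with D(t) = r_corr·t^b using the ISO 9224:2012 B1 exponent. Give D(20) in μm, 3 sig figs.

zinc: temperature factor f = +0.038·(-10.9) = -0.4142
  sulphur-dioxide contribution → 1.529 μm/a
  chloride contribution → 1.097 μm/a
  ⇒ r_corr(zinc) = 2.625 μm/a
Long-term exponent b (ISO 9224 Table 2, B1) = 0.813
  D(20) = 2.625 × 20^0.813 = 2.625 × 11.42 = 29.99 μm

D(20) = 30.0 μm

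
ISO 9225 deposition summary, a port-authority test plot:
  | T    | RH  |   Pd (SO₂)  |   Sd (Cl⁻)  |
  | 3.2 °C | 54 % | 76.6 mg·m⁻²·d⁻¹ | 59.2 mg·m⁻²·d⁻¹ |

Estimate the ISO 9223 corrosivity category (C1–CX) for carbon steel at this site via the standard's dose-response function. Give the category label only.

carbon steel: f(T) = +0.150·(T−10) [T≤10 °C] = -1.0200
  Pd branch = 1.77·Pd^0.52·e^(0.02·RH+f) = 17.94 μm/a
  Cl⁻ term: 0.102·59.2^0.62·exp(0.033·54+0.04·3.2) = 8.649
  r_corr = 17.94 + 8.649 = 26.59 μm/a
26.6 μm/a falls in (25, 50] for carbon steel → category C3

C3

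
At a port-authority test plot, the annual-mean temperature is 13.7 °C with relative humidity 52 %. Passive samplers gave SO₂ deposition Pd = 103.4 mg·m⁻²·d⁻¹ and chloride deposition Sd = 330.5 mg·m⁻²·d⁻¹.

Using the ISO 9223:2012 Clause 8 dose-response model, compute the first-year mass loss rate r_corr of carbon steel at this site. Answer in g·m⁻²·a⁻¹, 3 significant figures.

r_corr = 640 g·m⁻²·a⁻¹

carbon steel: T>10 °C ⇒ hinge -0.054·(13.7−10) = -0.1998
  SO₂ term: 1.77·103.4^0.52·exp(0.02·52-0.1998) = 45.75
  Cl⁻ term: 0.102·330.5^0.62·exp(0.033·52+0.04·13.7) = 35.79
  r_corr = 45.75 + 35.79 = 81.54 μm/a
Convert to mass loss: 81.54 μm/a × 7.85 g/cm³ = 640.1 g·m⁻²·a⁻¹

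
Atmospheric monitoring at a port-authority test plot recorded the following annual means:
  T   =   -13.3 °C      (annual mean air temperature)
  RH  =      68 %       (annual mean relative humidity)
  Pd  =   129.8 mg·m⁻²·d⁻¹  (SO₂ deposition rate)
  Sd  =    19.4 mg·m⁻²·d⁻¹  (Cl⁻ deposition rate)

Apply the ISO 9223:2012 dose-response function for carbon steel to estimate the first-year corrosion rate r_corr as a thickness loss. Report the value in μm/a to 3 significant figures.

r_corr = 6.18 μm/a

carbon steel: temperature factor f = +0.150·(-23.3) = -3.4950
  sulphur-dioxide contribution → 2.628 μm/a
  chloride contribution → 3.553 μm/a
  ⇒ r_corr(carbon steel) = 6.181 μm/a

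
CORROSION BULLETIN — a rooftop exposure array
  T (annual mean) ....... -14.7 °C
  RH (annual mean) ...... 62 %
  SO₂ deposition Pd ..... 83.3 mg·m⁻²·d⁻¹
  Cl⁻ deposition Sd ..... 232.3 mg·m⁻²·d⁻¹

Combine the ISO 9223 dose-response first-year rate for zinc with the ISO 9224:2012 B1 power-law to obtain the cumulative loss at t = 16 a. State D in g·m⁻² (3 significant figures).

D(16) = 54.1 g·m⁻²

zinc: temperature factor f = +0.038·(-24.7) = -0.9386
  Pd branch = 0.0129·Pd^0.44·e^(0.046·RH+f) = 0.6119 μm/a
  Cl⁻ term: 0.0175·232.3^0.57·exp(0.008·62+0.085·-14.7) = 0.1838
  sum: 0.6119 + 0.1838 → r_corr = 0.7957 μm/a
Power-law: D(16) = r_corr · 16^0.813
  D(16) = 0.7957 × 16^0.813 = 0.7957 × 9.527 = 7.581 μm
  Mass loss = 7.581 μm × 7.14 g/cm³ = 54.13 g·m⁻²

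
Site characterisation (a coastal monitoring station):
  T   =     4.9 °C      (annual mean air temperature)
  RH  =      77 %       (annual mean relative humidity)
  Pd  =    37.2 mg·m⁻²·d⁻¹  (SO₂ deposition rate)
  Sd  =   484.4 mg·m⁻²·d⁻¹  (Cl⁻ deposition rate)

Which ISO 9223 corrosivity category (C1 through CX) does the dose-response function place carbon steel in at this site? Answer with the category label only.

C5

carbon steel: T≤10 °C ⇒ hinge +0.150·(4.9−10) = -0.7650
  SO₂ term: 1.77·37.2^0.52·exp(0.02·77-0.7650) = 25.19
  Cl⁻ term: 0.102·484.4^0.62·exp(0.033·77+0.04·4.9) = 72.79
  r_corr = 25.19 + 72.79 = 97.98 μm/a
Category bounds: 80…200 μm/a bracket r_corr ⇒ C5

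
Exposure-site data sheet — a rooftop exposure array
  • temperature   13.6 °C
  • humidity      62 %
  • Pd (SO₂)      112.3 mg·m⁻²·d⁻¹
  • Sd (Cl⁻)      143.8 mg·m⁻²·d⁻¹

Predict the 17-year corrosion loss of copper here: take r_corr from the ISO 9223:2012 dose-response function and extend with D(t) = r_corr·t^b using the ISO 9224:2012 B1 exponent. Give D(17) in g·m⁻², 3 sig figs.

D(17) = 73.4 g·m⁻²

copper: temperature factor f = -0.080·(3.6) = -0.2880
  sulphur-dioxide contribution → 0.526 μm/a
  chloride contribution → 0.7113 μm/a
  total first-year rate 1.237 μm/a
Power-law: D(17) = r_corr · 17^0.667
  D(17) = 1.237 × 17^0.667 = 1.237 × 6.618 = 8.188 μm
  Mass loss = 8.188 μm × 8.96 g/cm³ = 73.37 g·m⁻²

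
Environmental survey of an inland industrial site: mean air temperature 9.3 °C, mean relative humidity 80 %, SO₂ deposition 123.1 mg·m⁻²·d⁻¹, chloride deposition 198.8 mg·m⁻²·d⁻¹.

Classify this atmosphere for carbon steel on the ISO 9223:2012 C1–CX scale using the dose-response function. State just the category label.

carbon steel: T≤10 °C ⇒ hinge +0.150·(9.3−10) = -0.1050
  sulphur-dioxide contribution → 96.42 μm/a
  chloride contribution → 55.17 μm/a
  total first-year rate 151.6 μm/a
Category bounds: 80…200 μm/a bracket r_corr ⇒ C5

C5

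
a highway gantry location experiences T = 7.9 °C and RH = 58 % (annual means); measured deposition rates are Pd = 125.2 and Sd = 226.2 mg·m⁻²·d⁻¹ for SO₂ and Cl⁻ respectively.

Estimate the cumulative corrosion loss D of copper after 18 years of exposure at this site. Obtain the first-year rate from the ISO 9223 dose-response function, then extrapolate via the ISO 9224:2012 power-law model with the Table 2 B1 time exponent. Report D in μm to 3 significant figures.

copper: temperature factor f = +0.126·(-2.1) = -0.2646
  SO₂ term: 0.0053·125.2^0.26·exp(0.059·58-0.2646) = 0.4374
  Cl⁻ term: 0.01025·226.2^0.27·exp(0.036·58+0.049·7.9) = 0.5265
  r_corr = 0.4374 + 0.5265 = 0.9639 μm/a
ISO 9224: D(t) = r_corr · t^b with b = 0.667 (copper, B1)
  D(18) = 0.9639 × 18^0.667 = 0.9639 × 6.875 = 6.627 μm

D(18) = 6.63 μm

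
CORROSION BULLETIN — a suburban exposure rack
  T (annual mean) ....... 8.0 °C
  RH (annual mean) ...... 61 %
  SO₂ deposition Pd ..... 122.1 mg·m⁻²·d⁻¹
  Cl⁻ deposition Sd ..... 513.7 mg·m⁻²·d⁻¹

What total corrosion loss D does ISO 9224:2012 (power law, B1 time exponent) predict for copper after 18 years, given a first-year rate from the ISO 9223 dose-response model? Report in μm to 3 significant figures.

copper: temperature factor f = +0.126·(-2.0) = -0.2520
  SO₂ term: 0.0053·122.1^0.26·exp(0.059·61-0.2520) = 0.5253
  Cl⁻ term: 0.01025·513.7^0.27·exp(0.036·61+0.049·8.0) = 0.7355
  sum: 0.5253 + 0.7355 → r_corr = 1.261 μm/a
Long-term exponent b (ISO 9224 Table 2, B1) = 0.667
  D(18) = 1.261 × 18^0.667 = 1.261 × 6.875 = 8.668 μm

D(18) = 8.67 μm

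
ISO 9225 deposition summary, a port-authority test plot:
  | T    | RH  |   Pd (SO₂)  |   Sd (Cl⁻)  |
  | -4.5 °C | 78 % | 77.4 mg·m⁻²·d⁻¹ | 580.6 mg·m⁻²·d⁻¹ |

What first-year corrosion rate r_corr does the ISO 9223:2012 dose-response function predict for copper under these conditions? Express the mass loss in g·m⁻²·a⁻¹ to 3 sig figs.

r_corr = 9.17 g·m⁻²·a⁻¹

copper: temperature factor f = +0.126·(-14.5) = -1.8270
  sulphur-dioxide contribution → 0.2633 μm/a
  chloride contribution → 0.7598 μm/a
  total first-year rate 1.023 μm/a
Convert to mass loss: 1.023 μm/a × 8.96 g/cm³ = 9.167 g·m⁻²·a⁻¹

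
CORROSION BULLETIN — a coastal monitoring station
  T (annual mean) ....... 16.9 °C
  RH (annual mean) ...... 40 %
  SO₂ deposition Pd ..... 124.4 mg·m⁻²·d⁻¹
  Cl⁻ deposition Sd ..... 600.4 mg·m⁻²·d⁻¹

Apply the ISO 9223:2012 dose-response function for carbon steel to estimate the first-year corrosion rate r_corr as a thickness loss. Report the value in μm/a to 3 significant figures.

carbon steel: T>10 °C ⇒ hinge -0.054·(16.9−10) = -0.3726
  sulphur-dioxide contribution → 33.33 μm/a
  chloride contribution → 39.64 μm/a
  total first-year rate 72.97 μm/a

r_corr = 73.0 μm/a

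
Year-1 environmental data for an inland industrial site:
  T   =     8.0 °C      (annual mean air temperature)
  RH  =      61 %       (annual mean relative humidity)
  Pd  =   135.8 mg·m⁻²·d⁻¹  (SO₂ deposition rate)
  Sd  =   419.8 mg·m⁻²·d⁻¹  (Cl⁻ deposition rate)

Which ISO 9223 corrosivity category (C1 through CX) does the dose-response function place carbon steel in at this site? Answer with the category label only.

carbon steel: T≤10 °C ⇒ hinge +0.150·(8.0−10) = -0.3000
  Pd branch = 1.77·Pd^0.52·e^(0.02·RH+f) = 57.1 μm/a
  Cl⁻ term: 0.102·419.8^0.62·exp(0.033·61+0.04·8.0) = 44.47
  sum: 57.1 + 44.47 → r_corr = 101.6 μm/a
Category bounds: 80…200 μm/a bracket r_corr ⇒ C5

C5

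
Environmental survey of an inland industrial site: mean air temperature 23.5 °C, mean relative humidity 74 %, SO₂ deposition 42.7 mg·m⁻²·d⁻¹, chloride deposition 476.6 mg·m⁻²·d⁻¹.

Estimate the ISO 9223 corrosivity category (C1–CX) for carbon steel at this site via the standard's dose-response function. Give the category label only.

carbon steel: temperature factor f = -0.054·(13.5) = -0.7290
  sulphur-dioxide contribution → 26.42 μm/a
  chloride contribution → 137.4 μm/a
  total first-year rate 163.8 μm/a
ISO 9223 Table 2 (carbon steel): 80 < 164 ≤ 200 μm/a ⇒ C5

C5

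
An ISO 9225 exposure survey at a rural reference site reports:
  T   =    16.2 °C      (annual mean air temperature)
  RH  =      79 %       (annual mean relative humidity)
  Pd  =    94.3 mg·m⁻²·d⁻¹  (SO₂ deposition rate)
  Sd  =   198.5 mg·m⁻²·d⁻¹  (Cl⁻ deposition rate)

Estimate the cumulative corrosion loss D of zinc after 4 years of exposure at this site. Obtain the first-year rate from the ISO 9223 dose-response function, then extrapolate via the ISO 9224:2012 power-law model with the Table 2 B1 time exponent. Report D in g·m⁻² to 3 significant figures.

D(4) = 110 g·m⁻²

zinc: f(T) = -0.071·(T−10) [T>10 °C] = -0.4402
  Pd branch = 0.0129·Pd^0.44·e^(0.046·RH+f) = 2.325 μm/a
  Sd branch = 0.0175·Sd^0.57·e^(0.008·RH+0.085·T) = 2.662 μm/a
  r_corr = 2.325 + 2.662 = 4.987 μm/a
Long-term exponent b (ISO 9224 Table 2, B1) = 0.813
  D(4) = 4.987 × 4^0.813 = 4.987 × 3.087 = 15.39 μm
  Mass loss = 15.39 μm × 7.14 g/cm³ = 109.9 g·m⁻²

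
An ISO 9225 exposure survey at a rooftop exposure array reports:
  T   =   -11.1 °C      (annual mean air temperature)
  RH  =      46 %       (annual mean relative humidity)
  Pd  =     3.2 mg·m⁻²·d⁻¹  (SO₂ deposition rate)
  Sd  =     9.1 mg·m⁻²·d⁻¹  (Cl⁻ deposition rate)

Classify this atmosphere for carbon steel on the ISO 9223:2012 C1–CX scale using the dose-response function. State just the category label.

C2

carbon steel: f(T) = +0.150·(T−10) [T≤10 °C] = -3.1650
  Pd branch = 1.77·Pd^0.52·e^(0.02·RH+f) = 0.3433 μm/a
  Sd branch = 0.102·Sd^0.62·e^(0.033·RH+0.04·T) = 1.174 μm/a
  r_corr = 0.3433 + 1.174 = 1.517 μm/a
Category bounds: 1.3…25 μm/a bracket r_corr ⇒ C2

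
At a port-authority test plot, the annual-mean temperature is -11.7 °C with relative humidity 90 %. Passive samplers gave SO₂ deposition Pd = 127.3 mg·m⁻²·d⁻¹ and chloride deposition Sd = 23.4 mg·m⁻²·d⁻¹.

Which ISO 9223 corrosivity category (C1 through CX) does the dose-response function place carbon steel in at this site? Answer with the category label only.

C2

carbon steel: temperature factor f = +0.150·(-21.7) = -3.2550
  Pd branch = 1.77·Pd^0.52·e^(0.02·RH+f) = 5.136 μm/a
  Cl⁻ term: 0.102·23.4^0.62·exp(0.033·90+0.04·-11.7) = 8.793
  sum: 5.136 + 8.793 → r_corr = 13.93 μm/a
Category bounds: 1.3…25 μm/a bracket r_corr ⇒ C2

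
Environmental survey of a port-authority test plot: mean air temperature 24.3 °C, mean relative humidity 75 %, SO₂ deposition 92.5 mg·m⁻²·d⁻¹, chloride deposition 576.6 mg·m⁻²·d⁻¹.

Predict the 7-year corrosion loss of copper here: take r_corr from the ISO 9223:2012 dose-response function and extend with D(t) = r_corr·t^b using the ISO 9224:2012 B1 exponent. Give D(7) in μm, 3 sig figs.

copper: T>10 °C ⇒ hinge -0.080·(24.3−10) = -1.1440
  SO₂ term: 0.0053·92.5^0.26·exp(0.059·75-1.1440) = 0.4575
  Cl⁻ term: 0.01025·576.6^0.27·exp(0.036·75+0.049·24.3) = 2.792
  r_corr = 0.4575 + 2.792 = 3.249 μm/a
Power-law: D(7) = r_corr · 7^0.667
  D(7) = 3.249 × 7^0.667 = 3.249 × 3.662 = 11.9 μm

D(7) = 11.9 μm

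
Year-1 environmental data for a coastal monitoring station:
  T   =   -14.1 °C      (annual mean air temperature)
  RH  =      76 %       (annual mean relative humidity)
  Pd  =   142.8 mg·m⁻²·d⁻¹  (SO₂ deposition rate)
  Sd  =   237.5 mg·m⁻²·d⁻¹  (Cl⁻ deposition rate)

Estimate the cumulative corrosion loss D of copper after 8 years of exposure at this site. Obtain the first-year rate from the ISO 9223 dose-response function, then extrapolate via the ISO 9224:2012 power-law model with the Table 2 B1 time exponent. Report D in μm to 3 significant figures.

D(8) = 1.72 μm

copper: f(T) = +0.126·(T−10) [T≤10 °C] = -3.0366
  SO₂ term: 0.0053·142.8^0.26·exp(0.059·76-3.0366) = 0.08187
  Cl⁻ term: 0.01025·237.5^0.27·exp(0.036·76+0.049·-14.1) = 0.347
  r_corr = 0.08187 + 0.347 = 0.4289 μm/a
Long-term exponent b (ISO 9224 Table 2, B1) = 0.667
  D(8) = 0.4289 × 8^0.667 = 0.4289 × 4.003 = 1.717 μm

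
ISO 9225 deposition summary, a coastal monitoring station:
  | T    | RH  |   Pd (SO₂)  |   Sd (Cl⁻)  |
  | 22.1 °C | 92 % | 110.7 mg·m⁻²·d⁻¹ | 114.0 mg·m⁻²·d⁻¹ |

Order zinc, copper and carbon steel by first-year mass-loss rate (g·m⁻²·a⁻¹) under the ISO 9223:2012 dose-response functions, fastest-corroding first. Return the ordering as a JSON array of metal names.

["carbon steel", "zinc", "copper"]

zinc: temperature factor f = -0.071·(12.1) = -0.8591
  sulphur-dioxide contribution → 2.984 μm/a
  chloride contribution → 3.556 μm/a
  total first-year rate 6.54 μm/a
  mass loss = 6.54 μm/a × 7.14 g/cm³ = 46.7 g·m⁻²·a⁻¹
copper: f(T) = -0.080·(T−10) [T>10 °C] = -0.9680
  sulphur-dioxide contribution → 1.559 μm/a
  chloride contribution → 2.984 μm/a
  total first-year rate 4.542 μm/a
  mass loss = 4.542 μm/a × 8.96 g/cm³ = 40.7 g·m⁻²·a⁻¹
carbon steel: f(T) = -0.054·(T−10) [T>10 °C] = -0.6534
  sulphur-dioxide contribution → 67.03 μm/a
  chloride contribution → 96.9 μm/a
  ⇒ r_corr(carbon steel) = 163.9 μm/a
  mass loss = 163.9 μm/a × 7.85 g/cm³ = 1287 g·m⁻²·a⁻¹
Ordering by g·m⁻²·a⁻¹: carbon steel (1290) > zinc (46.7) > copper (40.7)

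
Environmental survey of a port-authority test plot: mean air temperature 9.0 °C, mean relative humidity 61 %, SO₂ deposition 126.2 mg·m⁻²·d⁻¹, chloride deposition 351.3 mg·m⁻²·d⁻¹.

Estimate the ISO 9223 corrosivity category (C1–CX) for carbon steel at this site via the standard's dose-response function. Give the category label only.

carbon steel: f(T) = +0.150·(T−10) [T≤10 °C] = -0.1500
  sulphur-dioxide contribution → 63.86 μm/a
  chloride contribution → 41.45 μm/a
  ⇒ r_corr(carbon steel) = 105.3 μm/a
Category bounds: 80…200 μm/a bracket r_corr ⇒ C5

C5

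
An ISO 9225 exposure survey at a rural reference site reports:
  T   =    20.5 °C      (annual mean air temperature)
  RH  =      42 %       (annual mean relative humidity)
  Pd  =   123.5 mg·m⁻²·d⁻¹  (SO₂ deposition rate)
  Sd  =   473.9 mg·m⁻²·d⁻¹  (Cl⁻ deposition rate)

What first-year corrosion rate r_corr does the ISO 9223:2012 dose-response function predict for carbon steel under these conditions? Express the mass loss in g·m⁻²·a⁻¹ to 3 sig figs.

carbon steel: temperature factor f = -0.054·(10.5) = -0.5670
  Pd branch = 1.77·Pd^0.52·e^(0.02·RH+f) = 28.46 μm/a
  Sd branch = 0.102·Sd^0.62·e^(0.033·RH+0.04·T) = 42.23 μm/a
  r_corr = 28.46 + 42.23 = 70.68 μm/a
Convert to mass loss: 70.68 μm/a × 7.85 g/cm³ = 554.9 g·m⁻²·a⁻¹

r_corr = 555 g·m⁻²·a⁻¹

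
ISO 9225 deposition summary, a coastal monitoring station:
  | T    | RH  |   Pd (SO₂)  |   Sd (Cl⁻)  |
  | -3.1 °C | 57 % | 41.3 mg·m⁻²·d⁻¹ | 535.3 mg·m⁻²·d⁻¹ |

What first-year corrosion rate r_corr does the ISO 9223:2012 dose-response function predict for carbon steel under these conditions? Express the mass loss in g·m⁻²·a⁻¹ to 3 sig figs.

r_corr = 270 g·m⁻²·a⁻¹

carbon steel: T≤10 °C ⇒ hinge +0.150·(-3.1−10) = -1.9650
  SO₂ term: 1.77·41.3^0.52·exp(0.02·57-1.9650) = 5.37
  Cl⁻ term: 0.102·535.3^0.62·exp(0.033·57+0.04·-3.1) = 29.07
  r_corr = 5.37 + 29.07 = 34.44 μm/a
Convert to mass loss: 34.44 μm/a × 7.85 g/cm³ = 270.3 g·m⁻²·a⁻¹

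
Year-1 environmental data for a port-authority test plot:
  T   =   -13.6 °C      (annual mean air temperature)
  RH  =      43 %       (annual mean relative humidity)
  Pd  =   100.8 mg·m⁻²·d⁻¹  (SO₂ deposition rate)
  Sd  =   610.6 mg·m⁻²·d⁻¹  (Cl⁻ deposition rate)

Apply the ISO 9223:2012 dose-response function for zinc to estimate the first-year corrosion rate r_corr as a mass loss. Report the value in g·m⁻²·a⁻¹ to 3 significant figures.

zinc: f(T) = +0.038·(T−10) [T≤10 °C] = -0.8968
  sulphur-dioxide contribution → 0.2895 μm/a
  chloride contribution → 0.3008 μm/a
  total first-year rate 0.5903 μm/a
Convert to mass loss: 0.5903 μm/a × 7.14 g/cm³ = 4.215 g·m⁻²·a⁻¹

r_corr = 4.21 g·m⁻²·a⁻¹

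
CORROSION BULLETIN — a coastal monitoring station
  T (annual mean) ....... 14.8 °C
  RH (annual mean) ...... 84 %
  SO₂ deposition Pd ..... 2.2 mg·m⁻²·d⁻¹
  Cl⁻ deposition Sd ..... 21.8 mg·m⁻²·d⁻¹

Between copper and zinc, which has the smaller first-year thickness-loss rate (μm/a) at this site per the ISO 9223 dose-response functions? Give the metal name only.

zinc

copper: temperature factor f = -0.080·(4.8) = -0.3840
  SO₂ term: 0.0053·2.2^0.26·exp(0.059·84-0.3840) = 0.6294
  Sd branch = 0.01025·Sd^0.27·e^(0.036·RH+0.049·T) = 1.001 μm/a
  sum: 0.6294 + 1.001 → r_corr = 1.63 μm/a
zinc: temperature factor f = -0.071·(4.8) = -0.3408
  Pd branch = 0.0129·Pd^0.44·e^(0.046·RH+f) = 0.6185 μm/a
  Cl⁻ term: 0.0175·21.8^0.57·exp(0.008·84+0.085·14.8) = 0.6985
  r_corr = 0.6185 + 0.6985 = 1.317 μm/a
Ordering by μm/a: copper (1.63) > zinc (1.32)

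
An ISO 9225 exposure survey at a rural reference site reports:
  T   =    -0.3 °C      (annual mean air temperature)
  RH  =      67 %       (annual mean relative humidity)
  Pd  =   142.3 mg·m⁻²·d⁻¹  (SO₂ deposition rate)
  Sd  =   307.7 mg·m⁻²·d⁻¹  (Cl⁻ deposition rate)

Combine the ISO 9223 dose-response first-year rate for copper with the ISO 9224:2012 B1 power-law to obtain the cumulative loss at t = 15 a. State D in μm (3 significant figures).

copper: f(T) = +0.126·(T−10) [T≤10 °C] = -1.2978
  SO₂ term: 0.0053·142.3^0.26·exp(0.059·67-1.2978) = 0.2737
  Sd branch = 0.01025·Sd^0.27·e^(0.036·RH+0.049·T) = 0.5292 μm/a
  sum: 0.2737 + 0.5292 → r_corr = 0.8029 μm/a
Power-law: D(15) = r_corr · 15^0.667
  D(15) = 0.8029 × 15^0.667 = 0.8029 × 6.088 = 4.888 μm

D(15) = 4.89 μm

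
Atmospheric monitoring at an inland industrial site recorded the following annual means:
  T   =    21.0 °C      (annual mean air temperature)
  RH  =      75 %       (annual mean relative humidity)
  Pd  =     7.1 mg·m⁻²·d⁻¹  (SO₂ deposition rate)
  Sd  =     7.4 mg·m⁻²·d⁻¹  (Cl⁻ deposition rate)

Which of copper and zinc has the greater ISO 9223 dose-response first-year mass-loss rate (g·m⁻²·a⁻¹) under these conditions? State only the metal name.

copper

copper: f(T) = -0.080·(T−10) [T>10 °C] = -0.8800
  sulphur-dioxide contribution → 0.3056 μm/a
  chloride contribution → 0.7327 μm/a
  ⇒ r_corr(copper) = 1.038 μm/a
  mass loss = 1.038 μm/a × 8.96 g/cm³ = 9.303 g·m⁻²·a⁻¹
zinc: f(T) = -0.071·(T−10) [T>10 °C] = -0.7810
  sulphur-dioxide contribution → 0.4408 μm/a
  chloride contribution → 0.5947 μm/a
  total first-year rate 1.036 μm/a
  mass loss = 1.036 μm/a × 7.14 g/cm³ = 7.394 g·m⁻²·a⁻¹
Ordering by g·m⁻²·a⁻¹: copper (9.3) > zinc (7.39)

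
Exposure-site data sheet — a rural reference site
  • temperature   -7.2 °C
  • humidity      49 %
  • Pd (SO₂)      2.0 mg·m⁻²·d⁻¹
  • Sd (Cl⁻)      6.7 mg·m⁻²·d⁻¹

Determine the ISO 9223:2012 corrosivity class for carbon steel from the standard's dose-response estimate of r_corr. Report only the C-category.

C2

carbon steel: T≤10 °C ⇒ hinge +0.150·(-7.2−10) = -2.5800
  SO₂ term: 1.77·2.0^0.52·exp(0.02·49-2.5800) = 0.5124
  Sd branch = 0.102·Sd^0.62·e^(0.033·RH+0.04·T) = 1.253 μm/a
  sum: 0.5124 + 1.253 → r_corr = 1.765 μm/a
ISO 9223 Table 2 (carbon steel): 1.3 < 1.77 ≤ 25 μm/a ⇒ C2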